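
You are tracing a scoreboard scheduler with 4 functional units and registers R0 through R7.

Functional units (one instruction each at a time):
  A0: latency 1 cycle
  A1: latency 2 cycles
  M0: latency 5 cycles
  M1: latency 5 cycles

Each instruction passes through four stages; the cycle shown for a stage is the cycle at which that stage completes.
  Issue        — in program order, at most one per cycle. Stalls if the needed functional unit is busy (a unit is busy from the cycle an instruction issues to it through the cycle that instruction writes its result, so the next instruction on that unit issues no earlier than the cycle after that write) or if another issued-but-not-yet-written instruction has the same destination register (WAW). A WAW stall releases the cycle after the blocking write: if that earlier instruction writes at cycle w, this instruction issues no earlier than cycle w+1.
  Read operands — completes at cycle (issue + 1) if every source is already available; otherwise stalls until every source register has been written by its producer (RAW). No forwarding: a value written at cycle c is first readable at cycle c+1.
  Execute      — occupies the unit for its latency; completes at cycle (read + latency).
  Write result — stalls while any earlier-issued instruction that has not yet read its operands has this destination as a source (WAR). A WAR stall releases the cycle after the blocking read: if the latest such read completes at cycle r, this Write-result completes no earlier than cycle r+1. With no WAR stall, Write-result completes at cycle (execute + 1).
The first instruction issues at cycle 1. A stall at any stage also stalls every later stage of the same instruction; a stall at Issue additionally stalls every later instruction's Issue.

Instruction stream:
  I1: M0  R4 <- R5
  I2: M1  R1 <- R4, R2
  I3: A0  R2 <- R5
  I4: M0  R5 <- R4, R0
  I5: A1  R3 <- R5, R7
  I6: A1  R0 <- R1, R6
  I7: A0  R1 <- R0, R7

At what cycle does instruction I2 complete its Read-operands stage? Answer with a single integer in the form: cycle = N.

c1: issue I1 (M0)
c2: I1 read-ops · issue I2 (M1)
c3: issue I3 (A0)
c4: I3 read-ops
c5: I3 finished on A0
c7: I1 finished on M0
c8: I1→R4
c9: I2 read-ops · issue I4 (M0)
c10: I3→R2 · I4 read-ops · issue I5 (A1)
c14: I2 finished on M1
c15: I2→R1 · I4 finished on M0
c16: I4→R5
c17: I5 read-ops
c19: I5 finished on A1
c20: I5→R3
c21: issue I6 (A1)
c22: I6 read-ops · issue I7 (A0)
c24: I6 finished on A1
c25: I6→R0
c26: I7 read-ops
c27: I7 finished on A0
c28: I7→R1

cycle = 9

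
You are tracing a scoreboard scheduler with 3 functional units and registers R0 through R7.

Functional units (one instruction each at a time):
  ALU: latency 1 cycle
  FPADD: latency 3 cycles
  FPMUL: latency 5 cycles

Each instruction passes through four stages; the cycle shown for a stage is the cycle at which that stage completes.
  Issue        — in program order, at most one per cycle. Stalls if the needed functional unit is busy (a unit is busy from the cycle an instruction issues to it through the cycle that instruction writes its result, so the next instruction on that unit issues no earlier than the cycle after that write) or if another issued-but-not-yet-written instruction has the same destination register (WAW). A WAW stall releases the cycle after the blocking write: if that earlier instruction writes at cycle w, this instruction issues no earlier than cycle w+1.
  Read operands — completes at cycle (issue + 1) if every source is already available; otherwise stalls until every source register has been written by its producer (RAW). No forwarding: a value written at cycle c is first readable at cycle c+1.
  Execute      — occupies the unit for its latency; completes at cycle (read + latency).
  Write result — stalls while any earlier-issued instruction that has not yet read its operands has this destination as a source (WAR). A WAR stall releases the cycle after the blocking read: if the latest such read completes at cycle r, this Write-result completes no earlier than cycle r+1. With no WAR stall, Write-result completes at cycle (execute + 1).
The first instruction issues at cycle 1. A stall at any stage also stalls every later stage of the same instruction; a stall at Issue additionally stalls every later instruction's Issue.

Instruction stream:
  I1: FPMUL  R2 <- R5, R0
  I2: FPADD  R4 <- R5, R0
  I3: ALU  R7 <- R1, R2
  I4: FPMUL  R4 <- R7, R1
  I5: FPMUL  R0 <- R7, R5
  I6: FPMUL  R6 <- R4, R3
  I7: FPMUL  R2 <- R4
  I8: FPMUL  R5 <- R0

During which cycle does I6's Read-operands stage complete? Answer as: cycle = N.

cycle = 28

[I1] 1/2/7/8
[I2] 2/3/6/7
[I3] 3/9/10/11  (RAW R2: wait I1 write@8)
[I4] 9/12/17/18  (struct: FPMUL busy until I1 writes@8; RAW R7: wait I3 write@11)
[I5] 19/20/25/26  (struct: FPMUL busy until I4 writes@18)
[I6] 27/28/33/34  (struct: FPMUL busy until I5 writes@26)
[I7] 35/36/41/42  (struct: FPMUL busy until I6 writes@34)
[I8] 43/44/49/50  (struct: FPMUL busy until I7 writes@42)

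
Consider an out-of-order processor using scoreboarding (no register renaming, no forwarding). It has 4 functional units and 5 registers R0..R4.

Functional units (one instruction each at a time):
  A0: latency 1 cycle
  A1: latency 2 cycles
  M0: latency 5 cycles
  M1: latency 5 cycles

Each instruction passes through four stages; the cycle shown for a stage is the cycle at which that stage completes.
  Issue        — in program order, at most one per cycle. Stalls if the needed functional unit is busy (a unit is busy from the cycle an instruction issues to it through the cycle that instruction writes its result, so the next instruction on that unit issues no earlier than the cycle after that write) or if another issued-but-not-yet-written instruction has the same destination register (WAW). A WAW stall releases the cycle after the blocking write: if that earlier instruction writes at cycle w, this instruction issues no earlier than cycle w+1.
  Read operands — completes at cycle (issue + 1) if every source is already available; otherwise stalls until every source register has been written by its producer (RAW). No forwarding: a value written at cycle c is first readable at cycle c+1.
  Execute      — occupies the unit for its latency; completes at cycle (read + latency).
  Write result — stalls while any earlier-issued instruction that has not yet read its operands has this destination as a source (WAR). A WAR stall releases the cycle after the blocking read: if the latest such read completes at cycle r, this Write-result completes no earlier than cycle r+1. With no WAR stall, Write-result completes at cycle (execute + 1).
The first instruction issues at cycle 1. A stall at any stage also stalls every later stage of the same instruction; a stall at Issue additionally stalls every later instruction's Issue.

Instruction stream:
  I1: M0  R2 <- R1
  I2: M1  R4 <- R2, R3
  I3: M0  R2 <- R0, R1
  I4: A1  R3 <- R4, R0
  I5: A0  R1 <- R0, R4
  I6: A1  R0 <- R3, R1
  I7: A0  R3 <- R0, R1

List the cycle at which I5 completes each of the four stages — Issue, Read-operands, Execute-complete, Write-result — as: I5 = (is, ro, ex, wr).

I5 = (11, 16, 17, 18)

1) issue 1, read 2, done 7, write 8
2) issue 2, read 9, done 14, write 15  <RAW R2: wait I1 write@8>
3) issue 9, read 10, done 15, write 16  <struct: M0 busy until I1 writes@8>
4) issue 10, read 16, done 18, write 19  <RAW R4: wait I2 write@15>
5) issue 11, read 16, done 17, write 18  <RAW R4: wait I2 write@15>
6) issue 20, read 21, done 23, write 24  <struct: A1 busy until I4 writes@19>
7) issue 21, read 25, done 26, write 27  <RAW R0: wait I6 write@24>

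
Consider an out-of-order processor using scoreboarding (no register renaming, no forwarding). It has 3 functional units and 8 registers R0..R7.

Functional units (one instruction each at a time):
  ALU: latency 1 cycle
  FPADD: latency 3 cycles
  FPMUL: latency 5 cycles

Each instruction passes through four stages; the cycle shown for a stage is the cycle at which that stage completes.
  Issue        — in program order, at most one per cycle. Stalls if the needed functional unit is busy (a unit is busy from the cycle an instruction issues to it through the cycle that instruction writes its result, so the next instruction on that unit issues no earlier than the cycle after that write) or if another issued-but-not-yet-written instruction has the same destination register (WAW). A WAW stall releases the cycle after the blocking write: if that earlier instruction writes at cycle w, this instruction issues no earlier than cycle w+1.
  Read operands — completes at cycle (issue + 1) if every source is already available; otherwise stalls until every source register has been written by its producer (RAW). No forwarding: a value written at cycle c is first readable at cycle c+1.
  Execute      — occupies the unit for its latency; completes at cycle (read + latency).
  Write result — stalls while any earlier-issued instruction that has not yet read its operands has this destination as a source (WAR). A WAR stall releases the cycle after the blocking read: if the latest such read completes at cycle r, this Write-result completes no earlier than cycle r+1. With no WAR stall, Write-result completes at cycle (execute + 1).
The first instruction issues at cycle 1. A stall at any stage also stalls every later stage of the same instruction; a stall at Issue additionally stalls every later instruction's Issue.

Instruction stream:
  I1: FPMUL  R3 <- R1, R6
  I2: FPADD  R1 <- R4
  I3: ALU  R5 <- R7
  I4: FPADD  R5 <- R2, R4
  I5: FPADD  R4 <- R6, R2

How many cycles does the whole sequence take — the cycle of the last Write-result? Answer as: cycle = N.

I1 -> (1, 2, 7, 8)
I2 -> (2, 3, 6, 7)
I3 -> (3, 4, 5, 6)
I4 -> (8, 9, 12, 13)  // struct: FPADD busy until I2 writes@7
I5 -> (14, 15, 18, 19)  // struct: FPADD busy until I4 writes@13

cycle = 19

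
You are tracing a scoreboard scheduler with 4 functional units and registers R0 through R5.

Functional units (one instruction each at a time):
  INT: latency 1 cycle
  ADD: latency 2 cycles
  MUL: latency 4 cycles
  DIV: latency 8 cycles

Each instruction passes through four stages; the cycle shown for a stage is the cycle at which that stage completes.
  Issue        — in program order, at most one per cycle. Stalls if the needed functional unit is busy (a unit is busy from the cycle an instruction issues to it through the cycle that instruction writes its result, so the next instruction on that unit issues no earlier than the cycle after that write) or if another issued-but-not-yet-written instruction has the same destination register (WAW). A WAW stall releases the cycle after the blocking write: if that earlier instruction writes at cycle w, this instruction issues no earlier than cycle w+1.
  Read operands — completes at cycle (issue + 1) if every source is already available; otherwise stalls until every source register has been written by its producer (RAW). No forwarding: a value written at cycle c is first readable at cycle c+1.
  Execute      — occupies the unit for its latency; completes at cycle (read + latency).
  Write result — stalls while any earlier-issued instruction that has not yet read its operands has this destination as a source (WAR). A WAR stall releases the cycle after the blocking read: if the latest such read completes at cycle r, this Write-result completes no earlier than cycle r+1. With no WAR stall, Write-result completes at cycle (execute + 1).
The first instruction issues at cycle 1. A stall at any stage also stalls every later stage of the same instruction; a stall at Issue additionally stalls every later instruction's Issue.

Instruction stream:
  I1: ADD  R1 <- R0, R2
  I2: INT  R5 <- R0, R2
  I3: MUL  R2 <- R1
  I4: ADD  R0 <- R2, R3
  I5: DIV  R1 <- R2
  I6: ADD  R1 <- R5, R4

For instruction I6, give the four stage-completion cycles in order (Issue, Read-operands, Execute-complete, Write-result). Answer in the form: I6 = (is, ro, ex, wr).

I6 = (22, 23, 25, 26)

1) issue 1, read 2, done 4, write 5
2) issue 2, read 3, done 4, write 5
3) issue 3, read 6, done 10, write 11  <RAW R1: wait I1 write@5>
4) issue 6, read 12, done 14, write 15  <struct: ADD busy until I1 writes@5 / RAW R2: wait I3 write@11>
5) issue 7, read 12, done 20, write 21  <RAW R2: wait I3 write@11>
6) issue 22, read 23, done 25, write 26  <WAW R1: wait I5 write@21>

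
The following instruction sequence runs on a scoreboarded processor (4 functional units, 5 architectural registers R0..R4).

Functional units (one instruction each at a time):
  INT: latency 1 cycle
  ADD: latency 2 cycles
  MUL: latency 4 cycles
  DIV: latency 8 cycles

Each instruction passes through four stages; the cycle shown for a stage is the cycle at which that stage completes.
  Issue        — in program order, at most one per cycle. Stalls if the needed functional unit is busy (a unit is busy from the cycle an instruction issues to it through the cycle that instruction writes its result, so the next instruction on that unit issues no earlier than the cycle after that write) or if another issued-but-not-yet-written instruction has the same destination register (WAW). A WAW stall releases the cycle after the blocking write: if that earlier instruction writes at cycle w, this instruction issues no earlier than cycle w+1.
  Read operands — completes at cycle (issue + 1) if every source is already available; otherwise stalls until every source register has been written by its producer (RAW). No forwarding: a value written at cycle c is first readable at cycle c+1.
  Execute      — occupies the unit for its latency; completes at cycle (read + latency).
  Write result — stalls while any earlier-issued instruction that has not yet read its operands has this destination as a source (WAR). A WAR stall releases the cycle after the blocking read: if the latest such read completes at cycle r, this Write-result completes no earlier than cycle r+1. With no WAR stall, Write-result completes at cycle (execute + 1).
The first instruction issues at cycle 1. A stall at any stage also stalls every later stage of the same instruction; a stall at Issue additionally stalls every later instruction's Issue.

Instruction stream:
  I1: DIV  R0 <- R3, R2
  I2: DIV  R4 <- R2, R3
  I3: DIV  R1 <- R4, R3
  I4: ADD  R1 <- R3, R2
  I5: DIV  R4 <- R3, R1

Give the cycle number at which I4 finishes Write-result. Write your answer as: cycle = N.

t=1  issue I1 (DIV)
t=2  I1 read-ops
t=10  I1 finished on DIV
t=11  I1→R0
t=12  issue I2 (DIV)
t=13  I2 read-ops
t=21  I2 finished on DIV
t=22  I2→R4
t=23  issue I3 (DIV)
t=24  I3 read-ops
t=32  I3 finished on DIV
t=33  I3→R1
t=34  issue I4 (ADD)
t=35  I4 read-ops; issue I5 (DIV)
t=37  I4 finished on ADD
t=38  I4→R1
t=39  I5 read-ops
t=47  I5 finished on DIV
t=48  I5→R4

cycle = 38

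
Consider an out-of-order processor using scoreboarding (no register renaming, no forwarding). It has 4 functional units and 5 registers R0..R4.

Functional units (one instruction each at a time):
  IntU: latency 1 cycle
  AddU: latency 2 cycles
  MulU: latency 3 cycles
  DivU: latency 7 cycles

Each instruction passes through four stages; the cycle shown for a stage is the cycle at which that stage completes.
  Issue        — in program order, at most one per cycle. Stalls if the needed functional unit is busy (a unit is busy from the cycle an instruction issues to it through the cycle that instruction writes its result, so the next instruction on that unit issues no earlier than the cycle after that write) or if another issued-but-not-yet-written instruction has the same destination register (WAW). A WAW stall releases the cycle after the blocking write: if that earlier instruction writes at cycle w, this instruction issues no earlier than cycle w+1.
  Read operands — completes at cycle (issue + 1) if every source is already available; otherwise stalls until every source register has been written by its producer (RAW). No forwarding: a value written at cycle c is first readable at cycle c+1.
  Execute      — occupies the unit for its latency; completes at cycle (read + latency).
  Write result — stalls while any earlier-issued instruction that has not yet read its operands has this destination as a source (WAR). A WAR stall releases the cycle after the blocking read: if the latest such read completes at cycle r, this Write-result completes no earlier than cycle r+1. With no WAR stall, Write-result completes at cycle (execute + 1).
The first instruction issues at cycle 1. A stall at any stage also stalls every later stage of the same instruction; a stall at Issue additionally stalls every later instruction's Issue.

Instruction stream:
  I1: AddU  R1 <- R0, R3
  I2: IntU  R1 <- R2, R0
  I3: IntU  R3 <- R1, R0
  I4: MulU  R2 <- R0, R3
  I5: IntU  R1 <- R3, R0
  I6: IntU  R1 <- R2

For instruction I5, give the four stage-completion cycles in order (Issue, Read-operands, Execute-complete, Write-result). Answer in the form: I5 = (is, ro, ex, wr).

I5 = (14, 15, 16, 17)

  I1 | 1 | 2 | 4 | 5
  I2 | 6 | 7 | 8 | 9   WAW R1: wait I1 write@5
  I3 | 10 | 11 | 12 | 13   struct: IntU busy until I2 writes@9
  I4 | 11 | 14 | 17 | 18   RAW R3: wait I3 write@13
  I5 | 14 | 15 | 16 | 17   struct: IntU busy until I3 writes@13
  I6 | 18 | 19 | 20 | 21   struct: IntU busy until I5 writes@17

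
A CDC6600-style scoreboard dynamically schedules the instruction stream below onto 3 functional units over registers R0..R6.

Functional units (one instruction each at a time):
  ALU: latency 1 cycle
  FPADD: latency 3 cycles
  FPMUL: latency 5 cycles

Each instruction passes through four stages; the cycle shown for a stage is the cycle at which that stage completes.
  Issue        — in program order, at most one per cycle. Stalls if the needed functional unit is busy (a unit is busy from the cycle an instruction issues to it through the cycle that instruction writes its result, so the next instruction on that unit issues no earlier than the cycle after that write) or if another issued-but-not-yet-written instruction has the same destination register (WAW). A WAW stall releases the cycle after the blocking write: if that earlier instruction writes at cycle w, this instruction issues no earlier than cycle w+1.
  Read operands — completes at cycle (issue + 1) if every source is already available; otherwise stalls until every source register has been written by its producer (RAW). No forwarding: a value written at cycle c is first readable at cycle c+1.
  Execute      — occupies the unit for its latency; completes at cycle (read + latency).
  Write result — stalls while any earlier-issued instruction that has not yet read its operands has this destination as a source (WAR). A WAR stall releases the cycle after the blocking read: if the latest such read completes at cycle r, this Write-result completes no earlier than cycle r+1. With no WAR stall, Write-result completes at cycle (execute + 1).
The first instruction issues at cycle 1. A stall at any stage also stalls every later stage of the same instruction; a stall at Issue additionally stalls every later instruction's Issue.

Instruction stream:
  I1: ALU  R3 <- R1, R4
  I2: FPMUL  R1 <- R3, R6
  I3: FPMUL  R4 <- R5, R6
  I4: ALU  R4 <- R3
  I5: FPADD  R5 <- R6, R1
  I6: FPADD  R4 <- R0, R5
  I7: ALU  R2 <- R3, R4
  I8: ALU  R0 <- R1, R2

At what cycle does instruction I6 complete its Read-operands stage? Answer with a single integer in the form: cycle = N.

cycle = 28

c1: issue I1 (ALU)
c2: I1 read-ops · issue I2 (FPMUL)
c3: I1 finished on ALU
c4: I1→R3
c5: I2 read-ops
c10: I2 finished on FPMUL
c11: I2→R1
c12: issue I3 (FPMUL)
c13: I3 read-ops
c18: I3 finished on FPMUL
c19: I3→R4
c20: issue I4 (ALU)
c21: I4 read-ops · issue I5 (FPADD)
c22: I4 finished on ALU · I5 read-ops
c23: I4→R4
c25: I5 finished on FPADD
c26: I5→R5
c27: issue I6 (FPADD)
c28: I6 read-ops · issue I7 (ALU)
c31: I6 finished on FPADD
c32: I6→R4
c33: I7 read-ops
c34: I7 finished on ALU
c35: I7→R2
c36: issue I8 (ALU)
c37: I8 read-ops
c38: I8 finished on ALU
c39: I8→R0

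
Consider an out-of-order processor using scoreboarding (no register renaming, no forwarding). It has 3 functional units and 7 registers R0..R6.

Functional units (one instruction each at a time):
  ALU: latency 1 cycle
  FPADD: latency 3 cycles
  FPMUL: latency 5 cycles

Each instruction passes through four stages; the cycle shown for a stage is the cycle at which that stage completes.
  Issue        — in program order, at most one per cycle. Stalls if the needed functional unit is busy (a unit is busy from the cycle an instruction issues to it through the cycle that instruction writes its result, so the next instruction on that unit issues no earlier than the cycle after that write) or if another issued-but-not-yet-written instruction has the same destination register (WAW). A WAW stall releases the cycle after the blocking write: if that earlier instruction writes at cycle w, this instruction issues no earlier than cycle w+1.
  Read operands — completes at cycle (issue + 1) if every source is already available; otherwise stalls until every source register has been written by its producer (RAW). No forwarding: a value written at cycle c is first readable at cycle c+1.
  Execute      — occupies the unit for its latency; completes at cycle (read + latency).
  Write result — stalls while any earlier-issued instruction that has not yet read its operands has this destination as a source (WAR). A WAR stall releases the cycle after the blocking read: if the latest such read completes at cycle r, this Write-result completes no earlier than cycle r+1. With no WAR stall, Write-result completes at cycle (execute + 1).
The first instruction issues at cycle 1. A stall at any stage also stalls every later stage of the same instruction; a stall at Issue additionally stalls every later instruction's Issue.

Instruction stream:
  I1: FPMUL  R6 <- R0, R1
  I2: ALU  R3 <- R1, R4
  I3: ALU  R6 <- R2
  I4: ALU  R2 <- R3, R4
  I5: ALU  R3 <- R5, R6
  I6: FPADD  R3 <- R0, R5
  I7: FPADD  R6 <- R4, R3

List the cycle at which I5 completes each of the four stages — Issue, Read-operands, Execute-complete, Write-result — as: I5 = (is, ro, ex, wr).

I5 = (17, 18, 19, 20)

I1  is:1  ro:2  ex:7  wr:8
I2  is:2  ro:3  ex:4  wr:5
I3  is:9  ro:10  ex:11  wr:12  — WAW R6: wait I1 write@8
I4  is:13  ro:14  ex:15  wr:16  — struct: ALU busy until I3 writes@12
I5  is:17  ro:18  ex:19  wr:20  — struct: ALU busy until I4 writes@16
I6  is:21  ro:22  ex:25  wr:26  — WAW R3: wait I5 write@20
I7  is:27  ro:28  ex:31  wr:32  — struct: FPADD busy until I6 writes@26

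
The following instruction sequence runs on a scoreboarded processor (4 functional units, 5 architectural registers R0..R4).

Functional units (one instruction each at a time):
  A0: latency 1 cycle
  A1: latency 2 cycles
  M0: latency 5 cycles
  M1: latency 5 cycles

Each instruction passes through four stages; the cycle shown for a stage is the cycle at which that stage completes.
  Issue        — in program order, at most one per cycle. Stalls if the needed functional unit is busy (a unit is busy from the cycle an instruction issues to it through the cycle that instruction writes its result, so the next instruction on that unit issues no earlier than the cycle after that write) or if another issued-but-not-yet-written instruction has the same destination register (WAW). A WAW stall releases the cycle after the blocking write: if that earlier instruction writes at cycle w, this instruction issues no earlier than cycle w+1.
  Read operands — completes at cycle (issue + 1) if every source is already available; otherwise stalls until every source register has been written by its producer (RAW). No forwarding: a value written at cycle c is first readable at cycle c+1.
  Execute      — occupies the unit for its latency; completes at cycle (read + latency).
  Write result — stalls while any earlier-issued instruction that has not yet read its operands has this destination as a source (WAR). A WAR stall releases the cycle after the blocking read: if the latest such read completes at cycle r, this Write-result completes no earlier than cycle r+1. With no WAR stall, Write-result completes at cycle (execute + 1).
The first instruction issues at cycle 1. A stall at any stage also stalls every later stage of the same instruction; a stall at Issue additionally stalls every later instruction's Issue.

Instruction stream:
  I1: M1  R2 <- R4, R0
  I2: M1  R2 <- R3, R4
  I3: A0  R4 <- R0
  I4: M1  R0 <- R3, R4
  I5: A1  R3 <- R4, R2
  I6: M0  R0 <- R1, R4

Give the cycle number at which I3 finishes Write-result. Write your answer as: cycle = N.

cycle = 13

t=1  I1 dispatched to M1
t=2  I1 operands ready
t=7  I1 complete
t=8  R2←I1
t=9  I2 dispatched to M1
t=10  I2 operands ready | I3 dispatched to A0
t=11  I3 operands ready
t=12  I3 complete
t=13  R4←I3
t=15  I2 complete
t=16  R2←I2
t=17  I4 dispatched to M1
t=18  I4 operands ready | I5 dispatched to A1
t=19  I5 operands ready
t=21  I5 complete
t=22  R3←I5
t=23  I4 complete
t=24  R0←I4
t=25  I6 dispatched to M0
t=26  I6 operands ready
t=31  I6 complete
t=32  R0←I6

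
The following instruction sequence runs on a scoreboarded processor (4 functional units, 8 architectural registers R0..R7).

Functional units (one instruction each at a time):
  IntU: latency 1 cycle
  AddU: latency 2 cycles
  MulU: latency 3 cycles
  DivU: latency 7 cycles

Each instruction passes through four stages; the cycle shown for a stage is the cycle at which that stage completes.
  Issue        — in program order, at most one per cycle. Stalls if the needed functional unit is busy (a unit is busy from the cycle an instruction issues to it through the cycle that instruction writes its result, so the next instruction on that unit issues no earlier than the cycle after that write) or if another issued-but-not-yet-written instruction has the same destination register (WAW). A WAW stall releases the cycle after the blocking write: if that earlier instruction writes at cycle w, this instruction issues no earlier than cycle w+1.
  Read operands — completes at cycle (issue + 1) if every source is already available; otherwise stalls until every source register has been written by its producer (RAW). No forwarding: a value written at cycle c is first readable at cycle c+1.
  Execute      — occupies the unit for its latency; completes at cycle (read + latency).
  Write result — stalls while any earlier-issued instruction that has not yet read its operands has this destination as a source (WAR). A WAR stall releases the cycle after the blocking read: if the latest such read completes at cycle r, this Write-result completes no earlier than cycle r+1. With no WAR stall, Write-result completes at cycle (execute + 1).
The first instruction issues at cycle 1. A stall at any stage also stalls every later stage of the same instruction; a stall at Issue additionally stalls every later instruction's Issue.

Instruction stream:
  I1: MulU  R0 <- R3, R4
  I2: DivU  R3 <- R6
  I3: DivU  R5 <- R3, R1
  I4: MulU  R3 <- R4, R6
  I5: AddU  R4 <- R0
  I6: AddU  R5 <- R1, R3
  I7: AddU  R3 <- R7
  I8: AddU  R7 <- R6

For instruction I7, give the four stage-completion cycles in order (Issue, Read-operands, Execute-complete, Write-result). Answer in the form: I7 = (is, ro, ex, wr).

cycle 1: issue I1 (MulU)
cycle 2: I1 read-ops | issue I2 (DivU)
cycle 3: I2 read-ops
cycle 5: I1 finished on MulU
cycle 6: I1→R0
cycle 10: I2 finished on DivU
cycle 11: I2→R3
cycle 12: issue I3 (DivU)
cycle 13: I3 read-ops | issue I4 (MulU)
cycle 14: I4 read-ops | issue I5 (AddU)
cycle 15: I5 read-ops
cycle 17: I4 finished on MulU | I5 finished on AddU
cycle 18: I4→R3 | I5→R4
cycle 20: I3 finished on DivU
cycle 21: I3→R5
cycle 22: issue I6 (AddU)
cycle 23: I6 read-ops
cycle 25: I6 finished on AddU
cycle 26: I6→R5
cycle 27: issue I7 (AddU)
cycle 28: I7 read-ops
cycle 30: I7 finished on AddU
cycle 31: I7→R3
cycle 32: issue I8 (AddU)
cycle 33: I8 read-ops
cycle 35: I8 finished on AddU
cycle 36: I8→R7

I7 = (27, 28, 30, 31)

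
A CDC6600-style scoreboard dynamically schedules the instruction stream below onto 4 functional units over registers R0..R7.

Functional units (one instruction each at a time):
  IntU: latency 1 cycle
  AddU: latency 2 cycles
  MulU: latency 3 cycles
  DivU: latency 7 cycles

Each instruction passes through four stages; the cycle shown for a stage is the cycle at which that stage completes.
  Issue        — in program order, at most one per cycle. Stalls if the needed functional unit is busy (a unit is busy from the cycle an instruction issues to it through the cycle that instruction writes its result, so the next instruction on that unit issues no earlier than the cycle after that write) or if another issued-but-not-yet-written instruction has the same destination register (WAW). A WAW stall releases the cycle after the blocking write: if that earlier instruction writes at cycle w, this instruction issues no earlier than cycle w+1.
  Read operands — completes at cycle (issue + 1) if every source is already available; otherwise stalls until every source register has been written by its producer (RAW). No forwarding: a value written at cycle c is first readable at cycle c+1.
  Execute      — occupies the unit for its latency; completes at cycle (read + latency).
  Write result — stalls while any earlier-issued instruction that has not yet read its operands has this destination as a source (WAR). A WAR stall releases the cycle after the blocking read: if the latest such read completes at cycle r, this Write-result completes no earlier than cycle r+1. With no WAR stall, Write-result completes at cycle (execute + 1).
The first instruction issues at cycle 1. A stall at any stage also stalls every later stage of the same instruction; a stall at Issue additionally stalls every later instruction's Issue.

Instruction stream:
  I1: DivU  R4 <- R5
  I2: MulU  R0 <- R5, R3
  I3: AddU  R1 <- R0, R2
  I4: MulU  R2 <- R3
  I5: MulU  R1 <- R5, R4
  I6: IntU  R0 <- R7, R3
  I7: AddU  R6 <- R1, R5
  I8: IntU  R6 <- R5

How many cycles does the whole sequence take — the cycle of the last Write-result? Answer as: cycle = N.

cycle = 27

I1  is:1  ro:2  ex:9  wr:10
I2  is:2  ro:3  ex:6  wr:7
I3  is:3  ro:8  ex:10  wr:11  — RAW R0: wait I2 write@7
I4  is:8  ro:9  ex:12  wr:13  — struct: MulU busy until I2 writes@7
I5  is:14  ro:15  ex:18  wr:19  — struct: MulU busy until I4 writes@13
I6  is:15  ro:16  ex:17  wr:18
I7  is:16  ro:20  ex:22  wr:23  — RAW R1: wait I5 write@19
I8  is:24  ro:25  ex:26  wr:27  — WAW R6: wait I7 write@23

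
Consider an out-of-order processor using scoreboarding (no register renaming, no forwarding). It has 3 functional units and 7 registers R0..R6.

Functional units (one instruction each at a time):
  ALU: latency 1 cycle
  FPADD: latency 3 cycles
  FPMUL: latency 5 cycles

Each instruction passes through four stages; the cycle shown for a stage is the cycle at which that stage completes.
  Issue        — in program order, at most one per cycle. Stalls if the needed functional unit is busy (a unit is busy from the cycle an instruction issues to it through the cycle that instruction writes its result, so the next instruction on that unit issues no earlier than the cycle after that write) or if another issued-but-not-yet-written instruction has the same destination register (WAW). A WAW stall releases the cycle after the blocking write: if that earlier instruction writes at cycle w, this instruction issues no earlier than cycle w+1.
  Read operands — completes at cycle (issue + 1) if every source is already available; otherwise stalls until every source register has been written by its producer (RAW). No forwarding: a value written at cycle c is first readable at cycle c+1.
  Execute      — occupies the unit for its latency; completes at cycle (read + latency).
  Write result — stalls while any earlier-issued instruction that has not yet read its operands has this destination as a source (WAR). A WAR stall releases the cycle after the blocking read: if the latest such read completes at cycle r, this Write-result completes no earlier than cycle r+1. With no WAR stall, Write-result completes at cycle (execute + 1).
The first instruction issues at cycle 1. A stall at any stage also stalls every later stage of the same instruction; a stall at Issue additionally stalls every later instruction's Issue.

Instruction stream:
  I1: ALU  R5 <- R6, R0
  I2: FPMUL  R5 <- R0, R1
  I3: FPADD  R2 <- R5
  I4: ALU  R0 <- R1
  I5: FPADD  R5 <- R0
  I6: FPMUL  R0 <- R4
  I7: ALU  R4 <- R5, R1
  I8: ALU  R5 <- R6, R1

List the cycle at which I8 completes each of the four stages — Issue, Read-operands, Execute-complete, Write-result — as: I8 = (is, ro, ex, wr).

I8 = (27, 28, 29, 30)

cycle 1: issue I1 (ALU)
cycle 2: I1 read-ops
cycle 3: I1 finished on ALU
cycle 4: I1→R5
cycle 5: issue I2 (FPMUL)
cycle 6: I2 read-ops, issue I3 (FPADD)
cycle 7: issue I4 (ALU)
cycle 8: I4 read-ops
cycle 9: I4 finished on ALU
cycle 10: I4→R0
cycle 11: I2 finished on FPMUL
cycle 12: I2→R5
cycle 13: I3 read-ops
cycle 16: I3 finished on FPADD
cycle 17: I3→R2
cycle 18: issue I5 (FPADD)
cycle 19: I5 read-ops, issue I6 (FPMUL)
cycle 20: I6 read-ops, issue I7 (ALU)
cycle 22: I5 finished on FPADD
cycle 23: I5→R5
cycle 24: I7 read-ops
cycle 25: I6 finished on FPMUL, I7 finished on ALU
cycle 26: I6→R0, I7→R4
cycle 27: issue I8 (ALU)
cycle 28: I8 read-ops
cycle 29: I8 finished on ALU
cycle 30: I8→R5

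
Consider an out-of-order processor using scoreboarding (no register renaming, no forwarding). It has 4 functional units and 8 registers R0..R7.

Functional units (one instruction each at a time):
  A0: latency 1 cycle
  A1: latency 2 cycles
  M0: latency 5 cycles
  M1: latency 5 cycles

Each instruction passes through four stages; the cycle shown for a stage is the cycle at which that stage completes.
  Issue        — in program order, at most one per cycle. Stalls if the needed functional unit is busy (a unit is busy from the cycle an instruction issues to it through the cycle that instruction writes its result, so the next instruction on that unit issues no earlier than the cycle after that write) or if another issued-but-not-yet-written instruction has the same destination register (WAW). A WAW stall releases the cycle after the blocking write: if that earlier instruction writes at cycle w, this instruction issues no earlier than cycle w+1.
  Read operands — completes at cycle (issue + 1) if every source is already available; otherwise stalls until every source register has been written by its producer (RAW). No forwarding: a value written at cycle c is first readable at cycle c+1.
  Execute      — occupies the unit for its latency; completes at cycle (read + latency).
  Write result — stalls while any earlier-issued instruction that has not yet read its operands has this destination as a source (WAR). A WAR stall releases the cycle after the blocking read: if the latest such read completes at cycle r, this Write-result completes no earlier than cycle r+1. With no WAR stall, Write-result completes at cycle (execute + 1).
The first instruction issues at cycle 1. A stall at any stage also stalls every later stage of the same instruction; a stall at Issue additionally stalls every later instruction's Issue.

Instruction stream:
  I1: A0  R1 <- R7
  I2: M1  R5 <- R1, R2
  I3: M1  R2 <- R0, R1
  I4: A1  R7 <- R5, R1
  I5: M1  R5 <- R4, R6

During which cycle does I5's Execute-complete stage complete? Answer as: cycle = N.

1) issue 1, read 2, done 3, write 4
2) issue 2, read 5, done 10, write 11  <RAW R1: wait I1 write@4>
3) issue 12, read 13, done 18, write 19  <struct: M1 busy until I2 writes@11>
4) issue 13, read 14, done 16, write 17
5) issue 20, read 21, done 26, write 27  <struct: M1 busy until I3 writes@19>

cycle = 26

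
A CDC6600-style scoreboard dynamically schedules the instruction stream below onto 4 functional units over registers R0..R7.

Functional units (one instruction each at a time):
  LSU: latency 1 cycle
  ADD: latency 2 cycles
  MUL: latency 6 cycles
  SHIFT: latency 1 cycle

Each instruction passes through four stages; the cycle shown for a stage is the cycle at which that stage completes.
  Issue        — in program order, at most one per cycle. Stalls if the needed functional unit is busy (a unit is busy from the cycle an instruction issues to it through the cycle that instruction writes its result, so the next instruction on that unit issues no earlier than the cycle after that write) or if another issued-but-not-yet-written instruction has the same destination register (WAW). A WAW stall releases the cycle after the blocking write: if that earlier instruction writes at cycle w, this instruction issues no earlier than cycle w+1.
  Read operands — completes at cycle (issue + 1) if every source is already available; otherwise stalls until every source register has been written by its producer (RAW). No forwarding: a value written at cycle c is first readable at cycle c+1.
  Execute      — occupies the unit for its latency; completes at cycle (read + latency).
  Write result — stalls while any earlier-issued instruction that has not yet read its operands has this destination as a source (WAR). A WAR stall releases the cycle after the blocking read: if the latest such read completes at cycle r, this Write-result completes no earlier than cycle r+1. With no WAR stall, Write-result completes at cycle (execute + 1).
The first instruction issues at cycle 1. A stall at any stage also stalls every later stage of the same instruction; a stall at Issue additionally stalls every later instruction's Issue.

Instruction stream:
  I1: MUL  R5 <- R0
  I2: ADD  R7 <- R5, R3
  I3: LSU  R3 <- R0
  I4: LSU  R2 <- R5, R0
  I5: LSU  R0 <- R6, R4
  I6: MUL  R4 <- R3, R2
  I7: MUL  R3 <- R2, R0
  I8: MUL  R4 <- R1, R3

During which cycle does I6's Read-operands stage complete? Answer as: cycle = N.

cycle = 18

c1: I1 dispatched to MUL
c2: I1 operands ready | I2 dispatched to ADD
c3: I3 dispatched to LSU
c4: I3 operands ready
c5: I3 complete
c8: I1 complete
c9: R5←I1
c10: I2 operands ready
c11: R3←I3
c12: I2 complete | I4 dispatched to LSU
c13: R7←I2 | I4 operands ready
c14: I4 complete
c15: R2←I4
c16: I5 dispatched to LSU
c17: I5 operands ready | I6 dispatched to MUL
c18: I5 complete | I6 operands ready
c19: R0←I5
c24: I6 complete
c25: R4←I6
c26: I7 dispatched to MUL
c27: I7 operands ready
c33: I7 complete
c34: R3←I7
c35: I8 dispatched to MUL
c36: I8 operands ready
c42: I8 complete
c43: R4←I8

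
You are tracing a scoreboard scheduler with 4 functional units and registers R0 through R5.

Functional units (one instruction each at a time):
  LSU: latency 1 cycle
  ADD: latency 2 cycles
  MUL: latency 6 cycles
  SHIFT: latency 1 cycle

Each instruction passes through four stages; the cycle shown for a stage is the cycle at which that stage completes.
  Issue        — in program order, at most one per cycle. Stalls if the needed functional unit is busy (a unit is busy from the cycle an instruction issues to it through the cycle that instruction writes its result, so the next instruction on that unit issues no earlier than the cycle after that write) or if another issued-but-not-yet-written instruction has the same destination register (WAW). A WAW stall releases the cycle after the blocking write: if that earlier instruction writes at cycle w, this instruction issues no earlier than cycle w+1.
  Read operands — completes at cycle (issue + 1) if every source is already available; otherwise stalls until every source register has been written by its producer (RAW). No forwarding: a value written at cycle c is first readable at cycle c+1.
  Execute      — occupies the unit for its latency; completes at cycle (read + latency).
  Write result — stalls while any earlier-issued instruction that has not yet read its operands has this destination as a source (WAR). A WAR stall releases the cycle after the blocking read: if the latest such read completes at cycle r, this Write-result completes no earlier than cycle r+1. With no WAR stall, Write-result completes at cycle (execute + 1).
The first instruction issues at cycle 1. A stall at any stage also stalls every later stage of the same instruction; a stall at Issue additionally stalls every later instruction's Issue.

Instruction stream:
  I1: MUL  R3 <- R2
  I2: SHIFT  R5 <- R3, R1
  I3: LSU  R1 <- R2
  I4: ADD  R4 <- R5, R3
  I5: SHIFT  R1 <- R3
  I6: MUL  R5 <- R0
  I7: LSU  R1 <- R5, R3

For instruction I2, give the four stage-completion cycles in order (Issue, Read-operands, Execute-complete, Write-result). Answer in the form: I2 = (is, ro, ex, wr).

I2 = (2, 10, 11, 12)

cycle 1: I1→MUL
cycle 2: I1 RO | I2→SHIFT
cycle 3: I3→LSU
cycle 4: I3 RO | I4→ADD
cycle 5: I3 EX
cycle 8: I1 EX
cycle 9: I1 WR R3
cycle 10: I2 RO
cycle 11: I2 EX | I3 WR R1
cycle 12: I2 WR R5
cycle 13: I4 RO | I5→SHIFT
cycle 14: I5 RO | I6→MUL
cycle 15: I4 EX | I5 EX | I6 RO
cycle 16: I4 WR R4 | I5 WR R1
cycle 17: I7→LSU
cycle 21: I6 EX
cycle 22: I6 WR R5
cycle 23: I7 RO
cycle 24: I7 EX
cycle 25: I7 WR R1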